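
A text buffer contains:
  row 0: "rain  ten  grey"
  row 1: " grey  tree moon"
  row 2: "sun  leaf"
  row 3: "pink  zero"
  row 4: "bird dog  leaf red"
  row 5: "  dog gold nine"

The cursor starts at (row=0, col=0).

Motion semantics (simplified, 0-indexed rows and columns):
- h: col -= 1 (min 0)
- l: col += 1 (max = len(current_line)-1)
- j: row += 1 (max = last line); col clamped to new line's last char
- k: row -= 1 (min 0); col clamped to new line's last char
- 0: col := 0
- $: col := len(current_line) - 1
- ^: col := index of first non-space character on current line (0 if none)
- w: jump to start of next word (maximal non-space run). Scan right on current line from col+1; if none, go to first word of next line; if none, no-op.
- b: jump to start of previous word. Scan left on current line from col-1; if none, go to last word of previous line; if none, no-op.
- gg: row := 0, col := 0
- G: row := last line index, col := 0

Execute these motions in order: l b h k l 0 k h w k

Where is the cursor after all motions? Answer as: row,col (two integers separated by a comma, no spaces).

Answer: 0,6

Derivation:
After 1 (l): row=0 col=1 char='a'
After 2 (b): row=0 col=0 char='r'
After 3 (h): row=0 col=0 char='r'
After 4 (k): row=0 col=0 char='r'
After 5 (l): row=0 col=1 char='a'
After 6 (0): row=0 col=0 char='r'
After 7 (k): row=0 col=0 char='r'
After 8 (h): row=0 col=0 char='r'
After 9 (w): row=0 col=6 char='t'
After 10 (k): row=0 col=6 char='t'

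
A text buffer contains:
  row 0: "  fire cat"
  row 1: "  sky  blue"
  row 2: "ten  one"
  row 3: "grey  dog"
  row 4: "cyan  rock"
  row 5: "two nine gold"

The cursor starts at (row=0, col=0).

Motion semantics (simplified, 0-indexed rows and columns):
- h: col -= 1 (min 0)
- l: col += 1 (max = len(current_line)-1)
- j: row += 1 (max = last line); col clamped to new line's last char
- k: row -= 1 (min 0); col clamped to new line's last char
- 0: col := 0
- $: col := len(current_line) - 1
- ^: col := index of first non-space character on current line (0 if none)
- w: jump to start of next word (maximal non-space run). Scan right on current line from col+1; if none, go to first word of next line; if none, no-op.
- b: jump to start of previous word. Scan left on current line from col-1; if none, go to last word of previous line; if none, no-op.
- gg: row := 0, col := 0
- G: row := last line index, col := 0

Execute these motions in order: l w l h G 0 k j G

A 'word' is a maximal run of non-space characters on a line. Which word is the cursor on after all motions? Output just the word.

Answer: two

Derivation:
After 1 (l): row=0 col=1 char='_'
After 2 (w): row=0 col=2 char='f'
After 3 (l): row=0 col=3 char='i'
After 4 (h): row=0 col=2 char='f'
After 5 (G): row=5 col=0 char='t'
After 6 (0): row=5 col=0 char='t'
After 7 (k): row=4 col=0 char='c'
After 8 (j): row=5 col=0 char='t'
After 9 (G): row=5 col=0 char='t'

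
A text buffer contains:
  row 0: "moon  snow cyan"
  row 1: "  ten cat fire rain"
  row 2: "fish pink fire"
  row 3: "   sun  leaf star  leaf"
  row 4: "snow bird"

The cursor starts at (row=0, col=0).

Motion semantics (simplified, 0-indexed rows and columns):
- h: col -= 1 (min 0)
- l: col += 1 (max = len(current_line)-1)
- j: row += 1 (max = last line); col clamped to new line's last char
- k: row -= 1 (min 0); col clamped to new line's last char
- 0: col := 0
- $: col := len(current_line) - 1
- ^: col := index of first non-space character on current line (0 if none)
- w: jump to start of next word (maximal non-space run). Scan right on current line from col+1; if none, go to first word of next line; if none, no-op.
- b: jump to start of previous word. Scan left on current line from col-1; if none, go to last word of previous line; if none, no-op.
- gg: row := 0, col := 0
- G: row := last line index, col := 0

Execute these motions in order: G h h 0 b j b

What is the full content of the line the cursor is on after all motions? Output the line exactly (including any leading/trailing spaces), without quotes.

Answer: snow bird

Derivation:
After 1 (G): row=4 col=0 char='s'
After 2 (h): row=4 col=0 char='s'
After 3 (h): row=4 col=0 char='s'
After 4 (0): row=4 col=0 char='s'
After 5 (b): row=3 col=19 char='l'
After 6 (j): row=4 col=8 char='d'
After 7 (b): row=4 col=5 char='b'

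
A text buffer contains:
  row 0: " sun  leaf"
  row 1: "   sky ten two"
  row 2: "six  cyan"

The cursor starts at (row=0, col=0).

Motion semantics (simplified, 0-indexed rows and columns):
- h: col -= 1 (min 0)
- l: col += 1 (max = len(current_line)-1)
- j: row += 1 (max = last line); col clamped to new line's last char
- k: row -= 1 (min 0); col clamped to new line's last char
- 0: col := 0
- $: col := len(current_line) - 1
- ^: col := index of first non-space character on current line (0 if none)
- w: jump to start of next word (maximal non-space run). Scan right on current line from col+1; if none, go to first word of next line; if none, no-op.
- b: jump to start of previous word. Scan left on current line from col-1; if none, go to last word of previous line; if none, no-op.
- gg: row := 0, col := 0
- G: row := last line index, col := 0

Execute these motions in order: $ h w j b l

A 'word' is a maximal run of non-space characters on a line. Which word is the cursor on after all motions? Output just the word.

Answer: six

Derivation:
After 1 ($): row=0 col=9 char='f'
After 2 (h): row=0 col=8 char='a'
After 3 (w): row=1 col=3 char='s'
After 4 (j): row=2 col=3 char='_'
After 5 (b): row=2 col=0 char='s'
After 6 (l): row=2 col=1 char='i'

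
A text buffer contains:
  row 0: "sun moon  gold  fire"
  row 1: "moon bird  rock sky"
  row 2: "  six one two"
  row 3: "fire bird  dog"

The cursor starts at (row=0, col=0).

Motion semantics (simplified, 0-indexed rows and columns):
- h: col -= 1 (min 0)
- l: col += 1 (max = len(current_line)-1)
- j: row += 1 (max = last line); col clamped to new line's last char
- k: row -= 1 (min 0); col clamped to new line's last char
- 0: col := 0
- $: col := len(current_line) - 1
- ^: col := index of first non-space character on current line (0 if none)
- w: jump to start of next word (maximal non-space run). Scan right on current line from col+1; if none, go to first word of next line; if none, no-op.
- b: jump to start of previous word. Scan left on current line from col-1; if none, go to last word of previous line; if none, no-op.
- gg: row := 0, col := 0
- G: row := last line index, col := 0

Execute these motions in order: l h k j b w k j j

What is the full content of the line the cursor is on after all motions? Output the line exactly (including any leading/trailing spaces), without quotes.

After 1 (l): row=0 col=1 char='u'
After 2 (h): row=0 col=0 char='s'
After 3 (k): row=0 col=0 char='s'
After 4 (j): row=1 col=0 char='m'
After 5 (b): row=0 col=16 char='f'
After 6 (w): row=1 col=0 char='m'
After 7 (k): row=0 col=0 char='s'
After 8 (j): row=1 col=0 char='m'
After 9 (j): row=2 col=0 char='_'

Answer:   six one two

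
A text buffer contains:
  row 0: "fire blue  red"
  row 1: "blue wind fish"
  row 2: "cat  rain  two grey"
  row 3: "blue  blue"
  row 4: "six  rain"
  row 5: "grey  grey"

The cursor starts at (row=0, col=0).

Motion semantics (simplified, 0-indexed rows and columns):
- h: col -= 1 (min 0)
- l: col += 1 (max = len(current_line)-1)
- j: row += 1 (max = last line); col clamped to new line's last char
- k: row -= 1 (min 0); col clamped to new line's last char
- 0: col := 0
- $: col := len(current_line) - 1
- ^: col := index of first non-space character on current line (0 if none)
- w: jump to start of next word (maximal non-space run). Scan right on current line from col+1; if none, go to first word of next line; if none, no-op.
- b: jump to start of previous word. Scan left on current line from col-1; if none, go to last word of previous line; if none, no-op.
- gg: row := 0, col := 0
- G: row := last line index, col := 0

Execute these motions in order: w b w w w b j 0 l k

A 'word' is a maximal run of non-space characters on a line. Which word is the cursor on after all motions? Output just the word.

Answer: fire

Derivation:
After 1 (w): row=0 col=5 char='b'
After 2 (b): row=0 col=0 char='f'
After 3 (w): row=0 col=5 char='b'
After 4 (w): row=0 col=11 char='r'
After 5 (w): row=1 col=0 char='b'
After 6 (b): row=0 col=11 char='r'
After 7 (j): row=1 col=11 char='i'
After 8 (0): row=1 col=0 char='b'
After 9 (l): row=1 col=1 char='l'
After 10 (k): row=0 col=1 char='i'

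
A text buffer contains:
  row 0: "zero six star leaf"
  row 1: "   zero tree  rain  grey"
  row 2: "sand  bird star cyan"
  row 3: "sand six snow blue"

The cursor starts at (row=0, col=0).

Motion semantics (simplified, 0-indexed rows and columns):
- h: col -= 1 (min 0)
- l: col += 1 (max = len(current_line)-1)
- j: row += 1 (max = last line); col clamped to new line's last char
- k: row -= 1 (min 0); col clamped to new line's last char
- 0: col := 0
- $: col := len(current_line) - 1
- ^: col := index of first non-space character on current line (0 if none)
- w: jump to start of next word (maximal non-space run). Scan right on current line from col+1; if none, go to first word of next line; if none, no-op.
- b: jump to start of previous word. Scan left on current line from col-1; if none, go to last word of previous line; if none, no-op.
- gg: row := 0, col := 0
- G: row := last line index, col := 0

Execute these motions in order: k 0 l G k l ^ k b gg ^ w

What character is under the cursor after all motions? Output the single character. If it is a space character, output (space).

After 1 (k): row=0 col=0 char='z'
After 2 (0): row=0 col=0 char='z'
After 3 (l): row=0 col=1 char='e'
After 4 (G): row=3 col=0 char='s'
After 5 (k): row=2 col=0 char='s'
After 6 (l): row=2 col=1 char='a'
After 7 (^): row=2 col=0 char='s'
After 8 (k): row=1 col=0 char='_'
After 9 (b): row=0 col=14 char='l'
After 10 (gg): row=0 col=0 char='z'
After 11 (^): row=0 col=0 char='z'
After 12 (w): row=0 col=5 char='s'

Answer: s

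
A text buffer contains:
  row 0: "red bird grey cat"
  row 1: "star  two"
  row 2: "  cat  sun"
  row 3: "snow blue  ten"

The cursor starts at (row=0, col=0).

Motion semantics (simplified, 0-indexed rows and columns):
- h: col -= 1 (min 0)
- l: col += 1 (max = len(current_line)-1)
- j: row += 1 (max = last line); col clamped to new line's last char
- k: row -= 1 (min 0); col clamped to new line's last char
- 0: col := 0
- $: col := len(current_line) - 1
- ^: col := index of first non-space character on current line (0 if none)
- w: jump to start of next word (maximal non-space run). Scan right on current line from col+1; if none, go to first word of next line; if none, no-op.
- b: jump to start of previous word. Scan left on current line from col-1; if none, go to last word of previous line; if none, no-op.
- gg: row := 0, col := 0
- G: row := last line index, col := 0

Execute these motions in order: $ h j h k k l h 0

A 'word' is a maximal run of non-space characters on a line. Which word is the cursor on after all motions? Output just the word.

After 1 ($): row=0 col=16 char='t'
After 2 (h): row=0 col=15 char='a'
After 3 (j): row=1 col=8 char='o'
After 4 (h): row=1 col=7 char='w'
After 5 (k): row=0 col=7 char='d'
After 6 (k): row=0 col=7 char='d'
After 7 (l): row=0 col=8 char='_'
After 8 (h): row=0 col=7 char='d'
After 9 (0): row=0 col=0 char='r'

Answer: red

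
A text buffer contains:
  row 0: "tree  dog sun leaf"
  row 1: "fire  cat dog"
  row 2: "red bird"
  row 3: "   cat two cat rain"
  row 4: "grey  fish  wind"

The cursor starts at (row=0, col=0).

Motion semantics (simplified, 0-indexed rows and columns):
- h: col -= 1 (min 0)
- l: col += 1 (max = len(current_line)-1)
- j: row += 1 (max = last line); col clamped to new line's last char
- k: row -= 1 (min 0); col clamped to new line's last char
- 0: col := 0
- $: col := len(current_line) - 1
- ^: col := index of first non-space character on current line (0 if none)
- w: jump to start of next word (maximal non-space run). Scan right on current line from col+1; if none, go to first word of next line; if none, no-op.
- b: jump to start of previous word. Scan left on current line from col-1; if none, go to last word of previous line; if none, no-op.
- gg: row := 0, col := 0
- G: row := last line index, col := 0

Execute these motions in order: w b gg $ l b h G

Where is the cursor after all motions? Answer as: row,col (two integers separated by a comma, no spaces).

After 1 (w): row=0 col=6 char='d'
After 2 (b): row=0 col=0 char='t'
After 3 (gg): row=0 col=0 char='t'
After 4 ($): row=0 col=17 char='f'
After 5 (l): row=0 col=17 char='f'
After 6 (b): row=0 col=14 char='l'
After 7 (h): row=0 col=13 char='_'
After 8 (G): row=4 col=0 char='g'

Answer: 4,0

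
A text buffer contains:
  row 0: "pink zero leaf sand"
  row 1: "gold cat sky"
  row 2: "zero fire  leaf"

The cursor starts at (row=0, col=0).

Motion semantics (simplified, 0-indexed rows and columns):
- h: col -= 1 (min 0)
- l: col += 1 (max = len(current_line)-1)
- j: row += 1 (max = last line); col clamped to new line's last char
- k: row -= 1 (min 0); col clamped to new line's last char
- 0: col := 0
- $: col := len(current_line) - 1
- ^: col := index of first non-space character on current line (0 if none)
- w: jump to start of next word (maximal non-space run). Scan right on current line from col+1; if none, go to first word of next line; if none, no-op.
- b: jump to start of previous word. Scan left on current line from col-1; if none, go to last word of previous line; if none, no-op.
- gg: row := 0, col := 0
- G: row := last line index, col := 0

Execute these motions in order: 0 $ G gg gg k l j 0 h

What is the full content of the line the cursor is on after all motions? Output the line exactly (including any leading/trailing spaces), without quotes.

After 1 (0): row=0 col=0 char='p'
After 2 ($): row=0 col=18 char='d'
After 3 (G): row=2 col=0 char='z'
After 4 (gg): row=0 col=0 char='p'
After 5 (gg): row=0 col=0 char='p'
After 6 (k): row=0 col=0 char='p'
After 7 (l): row=0 col=1 char='i'
After 8 (j): row=1 col=1 char='o'
After 9 (0): row=1 col=0 char='g'
After 10 (h): row=1 col=0 char='g'

Answer: gold cat sky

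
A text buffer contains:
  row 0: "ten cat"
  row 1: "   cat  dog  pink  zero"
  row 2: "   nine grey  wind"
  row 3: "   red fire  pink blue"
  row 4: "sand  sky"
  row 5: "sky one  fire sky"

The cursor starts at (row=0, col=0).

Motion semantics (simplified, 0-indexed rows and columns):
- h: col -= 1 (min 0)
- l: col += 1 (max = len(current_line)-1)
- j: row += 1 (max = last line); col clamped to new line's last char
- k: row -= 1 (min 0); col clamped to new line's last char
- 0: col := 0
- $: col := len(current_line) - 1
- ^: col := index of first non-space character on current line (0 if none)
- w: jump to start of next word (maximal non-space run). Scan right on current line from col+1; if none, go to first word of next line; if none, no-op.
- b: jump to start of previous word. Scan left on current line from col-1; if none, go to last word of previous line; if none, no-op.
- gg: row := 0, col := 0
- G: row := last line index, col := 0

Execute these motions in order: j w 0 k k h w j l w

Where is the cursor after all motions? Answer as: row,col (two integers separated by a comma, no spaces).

Answer: 1,8

Derivation:
After 1 (j): row=1 col=0 char='_'
After 2 (w): row=1 col=3 char='c'
After 3 (0): row=1 col=0 char='_'
After 4 (k): row=0 col=0 char='t'
After 5 (k): row=0 col=0 char='t'
After 6 (h): row=0 col=0 char='t'
After 7 (w): row=0 col=4 char='c'
After 8 (j): row=1 col=4 char='a'
After 9 (l): row=1 col=5 char='t'
After 10 (w): row=1 col=8 char='d'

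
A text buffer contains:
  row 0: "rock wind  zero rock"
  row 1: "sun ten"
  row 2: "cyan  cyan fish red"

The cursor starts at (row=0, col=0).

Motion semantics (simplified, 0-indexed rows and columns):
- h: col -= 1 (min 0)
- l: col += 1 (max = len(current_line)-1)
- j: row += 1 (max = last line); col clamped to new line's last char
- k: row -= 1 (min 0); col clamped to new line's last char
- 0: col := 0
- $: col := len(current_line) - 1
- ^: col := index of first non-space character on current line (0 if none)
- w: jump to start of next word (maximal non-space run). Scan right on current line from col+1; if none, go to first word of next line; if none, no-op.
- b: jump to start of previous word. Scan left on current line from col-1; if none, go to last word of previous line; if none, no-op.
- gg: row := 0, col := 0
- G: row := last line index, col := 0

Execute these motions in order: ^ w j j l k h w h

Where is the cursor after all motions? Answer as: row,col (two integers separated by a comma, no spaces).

After 1 (^): row=0 col=0 char='r'
After 2 (w): row=0 col=5 char='w'
After 3 (j): row=1 col=5 char='e'
After 4 (j): row=2 col=5 char='_'
After 5 (l): row=2 col=6 char='c'
After 6 (k): row=1 col=6 char='n'
After 7 (h): row=1 col=5 char='e'
After 8 (w): row=2 col=0 char='c'
After 9 (h): row=2 col=0 char='c'

Answer: 2,0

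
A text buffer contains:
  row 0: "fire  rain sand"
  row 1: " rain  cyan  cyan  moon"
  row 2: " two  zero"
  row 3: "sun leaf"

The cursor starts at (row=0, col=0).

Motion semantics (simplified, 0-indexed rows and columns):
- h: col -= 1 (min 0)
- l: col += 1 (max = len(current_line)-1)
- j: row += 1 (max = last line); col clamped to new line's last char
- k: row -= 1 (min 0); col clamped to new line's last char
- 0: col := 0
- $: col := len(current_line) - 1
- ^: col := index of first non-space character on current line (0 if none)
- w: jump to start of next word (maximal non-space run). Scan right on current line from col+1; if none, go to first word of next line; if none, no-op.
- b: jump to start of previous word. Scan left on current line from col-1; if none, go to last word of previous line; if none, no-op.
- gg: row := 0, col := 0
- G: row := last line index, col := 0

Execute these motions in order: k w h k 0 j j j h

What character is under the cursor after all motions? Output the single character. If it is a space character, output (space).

Answer: s

Derivation:
After 1 (k): row=0 col=0 char='f'
After 2 (w): row=0 col=6 char='r'
After 3 (h): row=0 col=5 char='_'
After 4 (k): row=0 col=5 char='_'
After 5 (0): row=0 col=0 char='f'
After 6 (j): row=1 col=0 char='_'
After 7 (j): row=2 col=0 char='_'
After 8 (j): row=3 col=0 char='s'
After 9 (h): row=3 col=0 char='s'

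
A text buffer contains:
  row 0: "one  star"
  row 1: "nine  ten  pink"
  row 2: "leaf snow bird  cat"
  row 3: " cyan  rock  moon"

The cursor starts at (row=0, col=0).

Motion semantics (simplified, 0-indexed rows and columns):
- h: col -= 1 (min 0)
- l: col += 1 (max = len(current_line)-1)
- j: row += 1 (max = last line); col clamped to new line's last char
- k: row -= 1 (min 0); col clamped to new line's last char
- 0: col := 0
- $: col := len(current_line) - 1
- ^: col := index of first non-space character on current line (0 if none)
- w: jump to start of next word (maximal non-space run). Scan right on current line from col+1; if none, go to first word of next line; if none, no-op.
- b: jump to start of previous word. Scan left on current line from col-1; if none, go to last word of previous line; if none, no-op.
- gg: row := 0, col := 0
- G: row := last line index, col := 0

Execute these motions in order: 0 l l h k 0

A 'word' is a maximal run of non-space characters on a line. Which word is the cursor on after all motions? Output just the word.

After 1 (0): row=0 col=0 char='o'
After 2 (l): row=0 col=1 char='n'
After 3 (l): row=0 col=2 char='e'
After 4 (h): row=0 col=1 char='n'
After 5 (k): row=0 col=1 char='n'
After 6 (0): row=0 col=0 char='o'

Answer: one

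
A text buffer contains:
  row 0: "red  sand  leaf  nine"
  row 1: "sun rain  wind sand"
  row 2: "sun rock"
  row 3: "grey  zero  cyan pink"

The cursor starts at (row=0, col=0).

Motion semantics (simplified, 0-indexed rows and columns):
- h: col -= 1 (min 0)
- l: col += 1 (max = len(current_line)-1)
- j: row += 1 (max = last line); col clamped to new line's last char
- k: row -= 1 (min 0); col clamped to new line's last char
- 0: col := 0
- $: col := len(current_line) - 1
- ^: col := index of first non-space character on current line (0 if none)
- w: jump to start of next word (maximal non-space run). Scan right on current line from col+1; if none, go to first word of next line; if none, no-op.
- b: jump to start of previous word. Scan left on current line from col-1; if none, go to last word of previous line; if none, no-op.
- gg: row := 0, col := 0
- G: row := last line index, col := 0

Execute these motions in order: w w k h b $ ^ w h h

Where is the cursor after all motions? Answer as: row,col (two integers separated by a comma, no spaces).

Answer: 0,3

Derivation:
After 1 (w): row=0 col=5 char='s'
After 2 (w): row=0 col=11 char='l'
After 3 (k): row=0 col=11 char='l'
After 4 (h): row=0 col=10 char='_'
After 5 (b): row=0 col=5 char='s'
After 6 ($): row=0 col=20 char='e'
After 7 (^): row=0 col=0 char='r'
After 8 (w): row=0 col=5 char='s'
After 9 (h): row=0 col=4 char='_'
After 10 (h): row=0 col=3 char='_'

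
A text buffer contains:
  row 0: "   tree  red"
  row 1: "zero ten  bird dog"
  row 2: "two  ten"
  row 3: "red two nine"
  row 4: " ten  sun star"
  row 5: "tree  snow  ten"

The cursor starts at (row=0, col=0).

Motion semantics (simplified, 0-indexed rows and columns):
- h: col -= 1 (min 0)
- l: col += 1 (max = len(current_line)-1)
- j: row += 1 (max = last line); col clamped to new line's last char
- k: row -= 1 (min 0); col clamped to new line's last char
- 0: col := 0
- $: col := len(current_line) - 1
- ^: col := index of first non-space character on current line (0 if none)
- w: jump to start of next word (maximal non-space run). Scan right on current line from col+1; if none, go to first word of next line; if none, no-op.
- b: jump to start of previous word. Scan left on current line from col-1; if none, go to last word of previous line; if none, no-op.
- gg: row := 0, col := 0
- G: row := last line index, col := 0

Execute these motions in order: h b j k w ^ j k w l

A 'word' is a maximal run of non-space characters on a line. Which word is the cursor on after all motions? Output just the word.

After 1 (h): row=0 col=0 char='_'
After 2 (b): row=0 col=0 char='_'
After 3 (j): row=1 col=0 char='z'
After 4 (k): row=0 col=0 char='_'
After 5 (w): row=0 col=3 char='t'
After 6 (^): row=0 col=3 char='t'
After 7 (j): row=1 col=3 char='o'
After 8 (k): row=0 col=3 char='t'
After 9 (w): row=0 col=9 char='r'
After 10 (l): row=0 col=10 char='e'

Answer: red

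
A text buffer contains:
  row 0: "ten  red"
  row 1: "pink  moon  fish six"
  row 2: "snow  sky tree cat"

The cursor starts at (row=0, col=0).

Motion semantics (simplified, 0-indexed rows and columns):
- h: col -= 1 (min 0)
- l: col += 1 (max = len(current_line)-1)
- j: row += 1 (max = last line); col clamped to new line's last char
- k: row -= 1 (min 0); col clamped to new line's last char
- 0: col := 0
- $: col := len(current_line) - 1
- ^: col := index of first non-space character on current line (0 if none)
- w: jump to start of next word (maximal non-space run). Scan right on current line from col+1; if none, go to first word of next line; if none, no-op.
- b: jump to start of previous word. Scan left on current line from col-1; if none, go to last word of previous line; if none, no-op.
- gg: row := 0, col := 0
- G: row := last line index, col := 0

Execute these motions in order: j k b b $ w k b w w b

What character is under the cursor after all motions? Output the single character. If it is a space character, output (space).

Answer: r

Derivation:
After 1 (j): row=1 col=0 char='p'
After 2 (k): row=0 col=0 char='t'
After 3 (b): row=0 col=0 char='t'
After 4 (b): row=0 col=0 char='t'
After 5 ($): row=0 col=7 char='d'
After 6 (w): row=1 col=0 char='p'
After 7 (k): row=0 col=0 char='t'
After 8 (b): row=0 col=0 char='t'
After 9 (w): row=0 col=5 char='r'
After 10 (w): row=1 col=0 char='p'
After 11 (b): row=0 col=5 char='r'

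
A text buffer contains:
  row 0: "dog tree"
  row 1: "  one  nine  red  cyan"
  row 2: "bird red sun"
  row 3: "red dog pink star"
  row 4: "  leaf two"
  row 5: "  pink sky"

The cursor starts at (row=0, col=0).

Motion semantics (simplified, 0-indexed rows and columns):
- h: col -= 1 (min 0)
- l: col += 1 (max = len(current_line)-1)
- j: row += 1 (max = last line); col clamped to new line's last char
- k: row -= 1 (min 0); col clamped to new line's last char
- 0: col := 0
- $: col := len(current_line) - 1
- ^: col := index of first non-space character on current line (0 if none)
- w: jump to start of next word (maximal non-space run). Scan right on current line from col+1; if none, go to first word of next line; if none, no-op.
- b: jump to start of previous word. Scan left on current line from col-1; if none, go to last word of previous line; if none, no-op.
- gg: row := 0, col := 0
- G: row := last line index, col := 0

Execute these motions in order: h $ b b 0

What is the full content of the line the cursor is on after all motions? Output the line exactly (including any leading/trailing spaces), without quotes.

After 1 (h): row=0 col=0 char='d'
After 2 ($): row=0 col=7 char='e'
After 3 (b): row=0 col=4 char='t'
After 4 (b): row=0 col=0 char='d'
After 5 (0): row=0 col=0 char='d'

Answer: dog tree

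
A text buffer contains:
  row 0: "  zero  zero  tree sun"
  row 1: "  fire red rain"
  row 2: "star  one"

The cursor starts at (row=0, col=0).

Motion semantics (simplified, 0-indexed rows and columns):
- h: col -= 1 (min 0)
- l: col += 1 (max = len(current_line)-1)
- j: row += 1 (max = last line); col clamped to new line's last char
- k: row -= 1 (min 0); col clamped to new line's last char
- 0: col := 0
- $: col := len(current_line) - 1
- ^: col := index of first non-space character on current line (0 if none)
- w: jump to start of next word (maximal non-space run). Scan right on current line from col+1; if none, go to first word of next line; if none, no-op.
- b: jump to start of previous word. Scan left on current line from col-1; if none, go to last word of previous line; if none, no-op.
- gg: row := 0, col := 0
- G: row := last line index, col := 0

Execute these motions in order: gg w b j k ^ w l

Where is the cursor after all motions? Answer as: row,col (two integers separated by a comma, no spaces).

Answer: 0,9

Derivation:
After 1 (gg): row=0 col=0 char='_'
After 2 (w): row=0 col=2 char='z'
After 3 (b): row=0 col=2 char='z'
After 4 (j): row=1 col=2 char='f'
After 5 (k): row=0 col=2 char='z'
After 6 (^): row=0 col=2 char='z'
After 7 (w): row=0 col=8 char='z'
After 8 (l): row=0 col=9 char='e'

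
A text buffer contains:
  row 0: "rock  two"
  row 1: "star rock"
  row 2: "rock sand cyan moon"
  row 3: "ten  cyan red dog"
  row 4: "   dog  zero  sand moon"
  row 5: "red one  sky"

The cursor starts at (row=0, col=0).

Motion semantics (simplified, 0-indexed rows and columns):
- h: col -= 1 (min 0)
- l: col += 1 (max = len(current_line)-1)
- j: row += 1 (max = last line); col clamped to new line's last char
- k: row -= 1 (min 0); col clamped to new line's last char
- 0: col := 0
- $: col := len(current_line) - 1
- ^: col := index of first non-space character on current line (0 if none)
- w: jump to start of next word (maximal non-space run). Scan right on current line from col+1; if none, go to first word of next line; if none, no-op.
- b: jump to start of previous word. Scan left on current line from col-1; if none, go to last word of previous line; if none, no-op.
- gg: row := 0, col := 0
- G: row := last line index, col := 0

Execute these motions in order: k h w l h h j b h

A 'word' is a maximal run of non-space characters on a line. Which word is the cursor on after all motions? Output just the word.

After 1 (k): row=0 col=0 char='r'
After 2 (h): row=0 col=0 char='r'
After 3 (w): row=0 col=6 char='t'
After 4 (l): row=0 col=7 char='w'
After 5 (h): row=0 col=6 char='t'
After 6 (h): row=0 col=5 char='_'
After 7 (j): row=1 col=5 char='r'
After 8 (b): row=1 col=0 char='s'
After 9 (h): row=1 col=0 char='s'

Answer: star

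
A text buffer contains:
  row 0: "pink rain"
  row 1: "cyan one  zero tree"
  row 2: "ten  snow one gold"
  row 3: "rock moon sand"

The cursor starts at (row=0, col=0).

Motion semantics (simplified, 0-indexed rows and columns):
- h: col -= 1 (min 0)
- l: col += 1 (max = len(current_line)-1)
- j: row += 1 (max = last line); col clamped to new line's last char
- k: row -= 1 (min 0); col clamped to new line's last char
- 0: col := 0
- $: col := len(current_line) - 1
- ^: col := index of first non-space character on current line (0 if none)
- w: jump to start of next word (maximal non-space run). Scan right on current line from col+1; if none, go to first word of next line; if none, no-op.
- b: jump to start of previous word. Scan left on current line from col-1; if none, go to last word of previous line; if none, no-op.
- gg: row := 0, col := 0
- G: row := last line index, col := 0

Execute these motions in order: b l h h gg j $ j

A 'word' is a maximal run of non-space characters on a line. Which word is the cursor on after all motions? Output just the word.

Answer: gold

Derivation:
After 1 (b): row=0 col=0 char='p'
After 2 (l): row=0 col=1 char='i'
After 3 (h): row=0 col=0 char='p'
After 4 (h): row=0 col=0 char='p'
After 5 (gg): row=0 col=0 char='p'
After 6 (j): row=1 col=0 char='c'
After 7 ($): row=1 col=18 char='e'
After 8 (j): row=2 col=17 char='d'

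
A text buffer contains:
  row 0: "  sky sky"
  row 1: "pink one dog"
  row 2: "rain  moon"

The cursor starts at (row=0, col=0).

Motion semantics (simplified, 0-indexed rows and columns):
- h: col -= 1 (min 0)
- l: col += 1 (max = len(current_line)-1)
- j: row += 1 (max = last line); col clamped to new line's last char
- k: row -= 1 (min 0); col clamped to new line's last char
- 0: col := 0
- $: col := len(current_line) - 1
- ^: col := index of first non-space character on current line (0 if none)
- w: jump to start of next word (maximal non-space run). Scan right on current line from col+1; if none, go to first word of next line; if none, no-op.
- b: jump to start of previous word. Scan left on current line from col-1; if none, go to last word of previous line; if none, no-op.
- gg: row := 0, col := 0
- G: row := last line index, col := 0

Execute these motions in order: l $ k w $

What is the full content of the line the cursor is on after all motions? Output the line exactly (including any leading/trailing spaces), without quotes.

Answer: pink one dog

Derivation:
After 1 (l): row=0 col=1 char='_'
After 2 ($): row=0 col=8 char='y'
After 3 (k): row=0 col=8 char='y'
After 4 (w): row=1 col=0 char='p'
After 5 ($): row=1 col=11 char='g'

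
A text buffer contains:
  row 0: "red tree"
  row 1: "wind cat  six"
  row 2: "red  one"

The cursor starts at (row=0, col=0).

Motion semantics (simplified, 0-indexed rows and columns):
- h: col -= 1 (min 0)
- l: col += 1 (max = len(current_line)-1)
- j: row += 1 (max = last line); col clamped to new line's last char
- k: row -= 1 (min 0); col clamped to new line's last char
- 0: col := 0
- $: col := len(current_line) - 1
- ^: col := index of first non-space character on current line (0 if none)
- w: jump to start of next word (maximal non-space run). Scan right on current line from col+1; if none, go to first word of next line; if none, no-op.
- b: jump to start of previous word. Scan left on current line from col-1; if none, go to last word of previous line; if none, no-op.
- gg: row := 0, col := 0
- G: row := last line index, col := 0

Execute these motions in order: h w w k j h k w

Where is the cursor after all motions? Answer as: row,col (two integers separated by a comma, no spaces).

After 1 (h): row=0 col=0 char='r'
After 2 (w): row=0 col=4 char='t'
After 3 (w): row=1 col=0 char='w'
After 4 (k): row=0 col=0 char='r'
After 5 (j): row=1 col=0 char='w'
After 6 (h): row=1 col=0 char='w'
After 7 (k): row=0 col=0 char='r'
After 8 (w): row=0 col=4 char='t'

Answer: 0,4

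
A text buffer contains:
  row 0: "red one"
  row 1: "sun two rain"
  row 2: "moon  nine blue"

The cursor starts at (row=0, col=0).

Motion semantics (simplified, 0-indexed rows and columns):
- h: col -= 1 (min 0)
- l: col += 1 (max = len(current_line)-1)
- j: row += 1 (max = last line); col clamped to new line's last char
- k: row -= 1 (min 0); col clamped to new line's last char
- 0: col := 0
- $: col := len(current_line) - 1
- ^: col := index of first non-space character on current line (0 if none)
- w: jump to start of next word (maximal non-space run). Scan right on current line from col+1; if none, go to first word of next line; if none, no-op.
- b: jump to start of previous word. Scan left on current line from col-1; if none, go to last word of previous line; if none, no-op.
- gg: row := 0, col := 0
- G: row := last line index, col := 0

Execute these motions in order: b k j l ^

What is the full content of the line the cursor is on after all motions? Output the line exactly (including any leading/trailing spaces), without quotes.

Answer: sun two rain

Derivation:
After 1 (b): row=0 col=0 char='r'
After 2 (k): row=0 col=0 char='r'
After 3 (j): row=1 col=0 char='s'
After 4 (l): row=1 col=1 char='u'
After 5 (^): row=1 col=0 char='s'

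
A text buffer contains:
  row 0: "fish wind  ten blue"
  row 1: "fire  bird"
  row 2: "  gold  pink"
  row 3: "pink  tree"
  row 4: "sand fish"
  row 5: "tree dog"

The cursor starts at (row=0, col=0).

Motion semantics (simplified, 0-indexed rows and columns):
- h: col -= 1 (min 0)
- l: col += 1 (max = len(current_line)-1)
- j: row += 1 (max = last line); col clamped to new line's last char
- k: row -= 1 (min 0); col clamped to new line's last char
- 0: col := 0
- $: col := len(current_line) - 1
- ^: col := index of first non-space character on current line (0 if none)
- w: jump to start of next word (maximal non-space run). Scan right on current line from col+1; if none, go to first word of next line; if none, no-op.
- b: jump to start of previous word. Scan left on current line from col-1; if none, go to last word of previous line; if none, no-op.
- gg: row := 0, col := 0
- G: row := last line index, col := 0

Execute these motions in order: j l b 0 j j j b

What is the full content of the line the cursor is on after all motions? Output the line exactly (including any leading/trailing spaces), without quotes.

Answer: pink  tree

Derivation:
After 1 (j): row=1 col=0 char='f'
After 2 (l): row=1 col=1 char='i'
After 3 (b): row=1 col=0 char='f'
After 4 (0): row=1 col=0 char='f'
After 5 (j): row=2 col=0 char='_'
After 6 (j): row=3 col=0 char='p'
After 7 (j): row=4 col=0 char='s'
After 8 (b): row=3 col=6 char='t'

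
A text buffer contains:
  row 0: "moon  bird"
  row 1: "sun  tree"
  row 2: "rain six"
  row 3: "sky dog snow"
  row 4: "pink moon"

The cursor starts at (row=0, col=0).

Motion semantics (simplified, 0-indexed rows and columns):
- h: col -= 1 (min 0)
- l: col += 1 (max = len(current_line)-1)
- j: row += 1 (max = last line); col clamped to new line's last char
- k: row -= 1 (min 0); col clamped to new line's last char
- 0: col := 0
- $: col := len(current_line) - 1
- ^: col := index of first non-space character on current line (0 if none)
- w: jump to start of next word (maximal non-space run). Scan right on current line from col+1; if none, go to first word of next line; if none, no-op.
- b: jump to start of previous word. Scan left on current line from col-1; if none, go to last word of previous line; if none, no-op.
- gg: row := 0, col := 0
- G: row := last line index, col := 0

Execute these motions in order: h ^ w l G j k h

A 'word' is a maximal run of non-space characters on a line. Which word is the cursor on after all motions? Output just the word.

After 1 (h): row=0 col=0 char='m'
After 2 (^): row=0 col=0 char='m'
After 3 (w): row=0 col=6 char='b'
After 4 (l): row=0 col=7 char='i'
After 5 (G): row=4 col=0 char='p'
After 6 (j): row=4 col=0 char='p'
After 7 (k): row=3 col=0 char='s'
After 8 (h): row=3 col=0 char='s'

Answer: sky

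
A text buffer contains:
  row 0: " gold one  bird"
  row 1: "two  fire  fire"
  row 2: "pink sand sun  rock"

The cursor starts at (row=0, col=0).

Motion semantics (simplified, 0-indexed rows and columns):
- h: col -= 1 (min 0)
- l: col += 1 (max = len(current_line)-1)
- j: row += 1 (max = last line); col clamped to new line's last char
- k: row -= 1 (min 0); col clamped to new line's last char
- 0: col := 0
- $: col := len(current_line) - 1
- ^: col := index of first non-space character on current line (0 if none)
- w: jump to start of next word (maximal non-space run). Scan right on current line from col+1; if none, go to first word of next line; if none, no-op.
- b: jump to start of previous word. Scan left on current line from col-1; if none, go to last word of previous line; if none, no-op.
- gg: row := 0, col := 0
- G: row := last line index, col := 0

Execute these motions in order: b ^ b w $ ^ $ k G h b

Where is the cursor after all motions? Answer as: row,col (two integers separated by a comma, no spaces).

Answer: 1,11

Derivation:
After 1 (b): row=0 col=0 char='_'
After 2 (^): row=0 col=1 char='g'
After 3 (b): row=0 col=1 char='g'
After 4 (w): row=0 col=6 char='o'
After 5 ($): row=0 col=14 char='d'
After 6 (^): row=0 col=1 char='g'
After 7 ($): row=0 col=14 char='d'
After 8 (k): row=0 col=14 char='d'
After 9 (G): row=2 col=0 char='p'
After 10 (h): row=2 col=0 char='p'
After 11 (b): row=1 col=11 char='f'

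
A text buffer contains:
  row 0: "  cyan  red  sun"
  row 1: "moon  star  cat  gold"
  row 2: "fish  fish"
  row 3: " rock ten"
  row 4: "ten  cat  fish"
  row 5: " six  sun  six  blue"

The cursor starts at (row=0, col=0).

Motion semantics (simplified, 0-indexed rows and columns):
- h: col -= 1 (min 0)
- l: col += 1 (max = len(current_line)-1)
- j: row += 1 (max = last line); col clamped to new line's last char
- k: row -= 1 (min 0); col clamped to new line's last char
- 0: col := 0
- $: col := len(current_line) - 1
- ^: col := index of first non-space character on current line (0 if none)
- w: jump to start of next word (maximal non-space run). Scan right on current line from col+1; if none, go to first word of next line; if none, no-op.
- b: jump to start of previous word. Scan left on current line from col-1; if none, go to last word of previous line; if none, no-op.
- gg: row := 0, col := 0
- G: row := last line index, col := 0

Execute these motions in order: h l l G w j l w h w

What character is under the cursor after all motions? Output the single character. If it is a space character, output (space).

After 1 (h): row=0 col=0 char='_'
After 2 (l): row=0 col=1 char='_'
After 3 (l): row=0 col=2 char='c'
After 4 (G): row=5 col=0 char='_'
After 5 (w): row=5 col=1 char='s'
After 6 (j): row=5 col=1 char='s'
After 7 (l): row=5 col=2 char='i'
After 8 (w): row=5 col=6 char='s'
After 9 (h): row=5 col=5 char='_'
After 10 (w): row=5 col=6 char='s'

Answer: s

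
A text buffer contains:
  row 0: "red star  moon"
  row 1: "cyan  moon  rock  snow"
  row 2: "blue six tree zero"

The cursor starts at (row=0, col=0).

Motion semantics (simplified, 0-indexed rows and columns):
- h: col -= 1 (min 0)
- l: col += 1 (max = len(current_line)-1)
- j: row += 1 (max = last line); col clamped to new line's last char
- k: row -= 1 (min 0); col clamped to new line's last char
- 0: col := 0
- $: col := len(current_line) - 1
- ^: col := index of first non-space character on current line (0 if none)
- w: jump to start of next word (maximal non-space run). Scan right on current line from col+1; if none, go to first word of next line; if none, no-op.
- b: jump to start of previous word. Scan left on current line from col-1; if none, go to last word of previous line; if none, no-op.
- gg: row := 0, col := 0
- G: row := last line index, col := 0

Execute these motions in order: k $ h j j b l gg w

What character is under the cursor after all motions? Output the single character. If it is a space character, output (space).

Answer: s

Derivation:
After 1 (k): row=0 col=0 char='r'
After 2 ($): row=0 col=13 char='n'
After 3 (h): row=0 col=12 char='o'
After 4 (j): row=1 col=12 char='r'
After 5 (j): row=2 col=12 char='e'
After 6 (b): row=2 col=9 char='t'
After 7 (l): row=2 col=10 char='r'
After 8 (gg): row=0 col=0 char='r'
After 9 (w): row=0 col=4 char='s'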